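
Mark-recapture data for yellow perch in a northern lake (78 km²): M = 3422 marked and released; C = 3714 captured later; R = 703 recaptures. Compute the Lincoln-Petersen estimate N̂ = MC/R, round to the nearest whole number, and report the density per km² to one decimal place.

density ≈ 231.8 yellow perch per km²

N̂ = 3422·3714/703 = 12709308/703 ≈ 18078.7 → 18079
Density = N̂ / area = 18079 / 78 ≈ 231.78 → 231.8 per km²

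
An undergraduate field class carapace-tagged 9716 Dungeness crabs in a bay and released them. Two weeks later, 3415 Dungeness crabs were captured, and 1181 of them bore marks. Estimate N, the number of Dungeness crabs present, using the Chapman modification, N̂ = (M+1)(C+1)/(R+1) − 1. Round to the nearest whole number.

N ≈ 28,081

N̂ = (9716+1)(3415+1)/(1181+1) − 1 = 9717·3416/1182 − 1
= 33193272/1182 − 1 ≈ 28082.3 − 1 ≈ 28081.3 → 28081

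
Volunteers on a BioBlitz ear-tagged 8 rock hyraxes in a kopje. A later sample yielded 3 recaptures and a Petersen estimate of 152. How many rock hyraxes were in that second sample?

C = 57

From N = M·C/R: C = N·R / M = 152·3 / 8 = 456 / 8 = 57.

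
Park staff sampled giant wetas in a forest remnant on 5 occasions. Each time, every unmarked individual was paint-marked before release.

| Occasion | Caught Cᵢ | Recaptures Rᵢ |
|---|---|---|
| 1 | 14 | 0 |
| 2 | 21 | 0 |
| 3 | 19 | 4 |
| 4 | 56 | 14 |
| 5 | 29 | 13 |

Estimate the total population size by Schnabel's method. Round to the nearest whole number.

N ≈ 207

Marked at large before each occasion: Mᵢ = Σⱼ<ᵢ (Cⱼ − Rⱼ) → M1=0, M2=14, M3=35, M4=50, M5=92
Σ MᵢCᵢ = 0·14 + 14·21 + 35·19 + 50·56 + 92·29 = 0 + 294 + 665 + 2800 + 2668 = 6427
Σ Rᵢ = 0 + 0 + 4 + 14 + 13 = 31
N̂ = 6427 / 31 ≈ 207.3 → 207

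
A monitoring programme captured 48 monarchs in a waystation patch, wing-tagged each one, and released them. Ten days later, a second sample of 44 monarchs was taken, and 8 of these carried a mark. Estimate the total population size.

Lincoln-Petersen assumes M/N = R/C, so N = M·C / R.
N = (48 × 44) / 8 = 2112 / 8 = 264

N = 264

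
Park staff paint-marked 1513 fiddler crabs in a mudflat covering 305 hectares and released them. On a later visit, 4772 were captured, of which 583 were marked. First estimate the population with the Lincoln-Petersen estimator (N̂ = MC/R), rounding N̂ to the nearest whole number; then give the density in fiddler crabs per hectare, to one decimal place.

density ≈ 40.6 fiddler crabs per hectare

N̂ = 1513·4772/583 = 7220036/583 ≈ 12384.3 → 12384
Density = N̂ / area = 12384 / 305 ≈ 40.60 → 40.6 per hectare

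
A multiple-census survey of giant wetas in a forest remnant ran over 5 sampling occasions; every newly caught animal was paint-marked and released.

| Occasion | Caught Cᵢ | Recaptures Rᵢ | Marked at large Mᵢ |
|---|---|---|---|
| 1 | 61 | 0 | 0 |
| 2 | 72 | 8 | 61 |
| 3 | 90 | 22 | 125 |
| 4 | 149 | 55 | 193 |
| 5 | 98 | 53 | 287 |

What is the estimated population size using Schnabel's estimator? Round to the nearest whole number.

Σ MᵢCᵢ = 0·61 + 61·72 + 125·90 + 193·149 + 287·98 = 0 + 4392 + 11250 + 28757 + 28126 = 72525
Σ Rᵢ = 0 + 8 + 22 + 55 + 53 = 138
N̂ = 72525 / 138 ≈ 525.5 → 526

N ≈ 526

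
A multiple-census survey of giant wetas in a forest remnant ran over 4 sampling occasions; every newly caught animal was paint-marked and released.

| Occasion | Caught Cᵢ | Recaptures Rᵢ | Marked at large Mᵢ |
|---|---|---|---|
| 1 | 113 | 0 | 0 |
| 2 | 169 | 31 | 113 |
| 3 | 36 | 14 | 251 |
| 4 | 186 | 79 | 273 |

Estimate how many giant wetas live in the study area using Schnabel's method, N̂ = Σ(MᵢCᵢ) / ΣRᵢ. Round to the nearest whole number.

N ≈ 636

Σ MᵢCᵢ = 0·113 + 113·169 + 251·36 + 273·186 = 0 + 19097 + 9036 + 50778 = 78911
Σ Rᵢ = 0 + 31 + 14 + 79 = 124
N̂ = 78911 / 124 ≈ 636.4 → 636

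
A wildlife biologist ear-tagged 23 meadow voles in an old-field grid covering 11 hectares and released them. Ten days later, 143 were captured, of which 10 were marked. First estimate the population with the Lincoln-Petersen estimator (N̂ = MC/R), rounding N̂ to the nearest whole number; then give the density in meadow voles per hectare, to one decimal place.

density ≈ 29.9 meadow voles per hectare

N̂ = 23·143/10 = 3289/10 ≈ 328.9 → 329
Density = N̂ / area = 329 / 11 ≈ 29.91 → 29.9 per hectare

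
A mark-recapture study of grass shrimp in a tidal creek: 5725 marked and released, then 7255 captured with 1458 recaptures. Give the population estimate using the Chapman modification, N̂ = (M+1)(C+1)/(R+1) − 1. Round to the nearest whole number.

N̂ = (5725+1)(7255+1)/(1458+1) − 1 = 5726·7256/1459 − 1
= 41547856/1459 − 1 ≈ 28476.9 − 1 ≈ 28475.9 → 28476

N ≈ 28,476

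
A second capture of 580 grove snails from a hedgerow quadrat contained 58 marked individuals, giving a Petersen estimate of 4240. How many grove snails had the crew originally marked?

M = 424

From N = M·C/R: M = N·R / C = 4240·58 / 580 = 245920 / 580 = 424.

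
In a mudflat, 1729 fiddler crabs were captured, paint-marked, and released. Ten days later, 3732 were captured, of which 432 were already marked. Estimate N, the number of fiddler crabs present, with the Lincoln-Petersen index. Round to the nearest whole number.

N ≈ 14,937

If marked individuals mix randomly, R/C ≈ M/N, giving N ≈ M·C/R.
N = (1729 × 3732) / 432 = 6452628 / 432 ≈ 14936.6 → 14937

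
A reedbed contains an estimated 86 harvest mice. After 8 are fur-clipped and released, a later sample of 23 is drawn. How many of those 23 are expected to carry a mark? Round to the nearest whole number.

Expected recaptures E[R] = M·C / N.
E[R] = 8 × 23 / 86 = 184 / 86 ≈ 2.1 → 2

expected recaptures ≈ 2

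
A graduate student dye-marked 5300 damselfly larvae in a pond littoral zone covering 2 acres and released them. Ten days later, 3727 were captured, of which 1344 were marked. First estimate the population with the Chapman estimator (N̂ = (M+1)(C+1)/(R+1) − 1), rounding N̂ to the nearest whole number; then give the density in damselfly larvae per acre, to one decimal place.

N̂ = 5301·3728/1345 − 1 = 19762128/1345 − 1 ≈ 14692.0 → 14692
Density = N̂ / area = 14692 / 2 = 7346.0 per acre

density ≈ 7346.0 damselfly larvae per acre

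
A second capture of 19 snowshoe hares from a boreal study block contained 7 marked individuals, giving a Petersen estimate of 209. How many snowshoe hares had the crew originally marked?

M = 77

From N = M·C/R: M = N·R / C = 209·7 / 19 = 1463 / 19 = 77.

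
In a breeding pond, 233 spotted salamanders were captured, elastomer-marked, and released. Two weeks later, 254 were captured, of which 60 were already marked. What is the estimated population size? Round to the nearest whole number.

N ≈ 986

Lincoln-Petersen assumes M/N = R/C, so N = M·C / R.
N = (233 × 254) / 60 = 59182 / 60 ≈ 986.4 → 986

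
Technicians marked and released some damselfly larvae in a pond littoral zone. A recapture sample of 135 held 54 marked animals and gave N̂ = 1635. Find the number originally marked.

From N = M·C/R: M = N·R / C = 1635·54 / 135 = 88290 / 135 = 654.

M = 654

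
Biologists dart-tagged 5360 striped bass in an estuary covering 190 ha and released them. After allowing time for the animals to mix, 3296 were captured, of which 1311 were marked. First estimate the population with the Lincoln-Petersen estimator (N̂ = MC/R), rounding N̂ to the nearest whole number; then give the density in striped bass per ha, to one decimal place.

density ≈ 70.9 striped bass per ha

N̂ = 5360·3296/1311 = 17666560/1311 ≈ 13475.6 → 13476
Density = N̂ / area = 13476 / 190 ≈ 70.93 → 70.9 per ha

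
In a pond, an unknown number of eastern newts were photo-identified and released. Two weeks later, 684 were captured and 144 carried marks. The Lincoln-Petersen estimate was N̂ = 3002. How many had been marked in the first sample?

M = 632

From N = M·C/R: M = N·R / C = 3002·144 / 684 = 432288 / 684 = 632.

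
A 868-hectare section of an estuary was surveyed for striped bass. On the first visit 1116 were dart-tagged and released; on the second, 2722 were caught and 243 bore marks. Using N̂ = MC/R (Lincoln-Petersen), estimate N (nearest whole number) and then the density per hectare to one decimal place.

N̂ = 1116·2722/243 = 3037752/243 ≈ 12501.0 → 12501
Density = N̂ / area = 12501 / 868 ≈ 14.40 → 14.4 per hectare

density ≈ 14.4 striped bass per hectare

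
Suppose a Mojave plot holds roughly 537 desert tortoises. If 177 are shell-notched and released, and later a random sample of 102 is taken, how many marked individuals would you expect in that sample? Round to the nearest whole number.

Expected recaptures E[R] = M·C / N.
E[R] = 177 × 102 / 537 = 18054 / 537 ≈ 33.6 → 34

expected recaptures ≈ 34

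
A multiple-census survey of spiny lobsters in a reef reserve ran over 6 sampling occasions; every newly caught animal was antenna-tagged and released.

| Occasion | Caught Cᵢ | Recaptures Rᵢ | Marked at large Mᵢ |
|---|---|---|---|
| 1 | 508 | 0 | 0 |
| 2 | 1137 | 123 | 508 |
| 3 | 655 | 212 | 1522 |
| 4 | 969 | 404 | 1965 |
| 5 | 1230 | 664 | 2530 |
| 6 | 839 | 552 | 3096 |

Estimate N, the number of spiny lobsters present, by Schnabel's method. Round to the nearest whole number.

N ≈ 4700

Σ MᵢCᵢ = 0·508 + 508·1137 + 1522·655 + 1965·969 + 2530·1230 + 3096·839 = 0 + 577596 + 996910 + 1904085 + 3111900 + 2597544 = 9188035
Σ Rᵢ = 0 + 123 + 212 + 404 + 664 + 552 = 1955
N̂ = 9188035 / 1955 ≈ 4699.8 → 4700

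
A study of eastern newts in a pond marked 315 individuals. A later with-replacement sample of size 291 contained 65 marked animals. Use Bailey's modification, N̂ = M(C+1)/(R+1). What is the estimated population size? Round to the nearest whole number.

N̂ = 315·(291+1)/(65+1) = 315·292/66 = 91980/66 ≈ 1393.6 → 1394

N ≈ 1394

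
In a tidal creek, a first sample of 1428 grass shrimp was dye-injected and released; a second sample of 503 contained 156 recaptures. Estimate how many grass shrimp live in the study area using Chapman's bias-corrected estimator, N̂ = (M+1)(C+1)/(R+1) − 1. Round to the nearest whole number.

N ≈ 4586

N̂ = (1428+1)(503+1)/(156+1) − 1 = 1429·504/157 − 1
= 720216/157 − 1 ≈ 4587.4 − 1 ≈ 4586.4 → 4586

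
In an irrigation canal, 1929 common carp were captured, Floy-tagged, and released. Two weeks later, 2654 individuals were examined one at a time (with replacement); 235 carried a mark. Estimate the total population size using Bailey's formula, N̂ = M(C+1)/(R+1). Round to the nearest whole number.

N̂ = 1929·(2654+1)/(235+1) = 1929·2655/236 = 5121495/236 ≈ 21701.2 → 21701

N ≈ 21,701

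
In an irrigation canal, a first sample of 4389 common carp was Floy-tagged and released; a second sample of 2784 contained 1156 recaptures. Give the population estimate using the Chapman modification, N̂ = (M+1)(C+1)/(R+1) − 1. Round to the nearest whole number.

N̂ = (4389+1)(2784+1)/(1156+1) − 1 = 4390·2785/1157 − 1
= 12226150/1157 − 1 ≈ 10567.1 − 1 ≈ 10566.1 → 10566

N ≈ 10,566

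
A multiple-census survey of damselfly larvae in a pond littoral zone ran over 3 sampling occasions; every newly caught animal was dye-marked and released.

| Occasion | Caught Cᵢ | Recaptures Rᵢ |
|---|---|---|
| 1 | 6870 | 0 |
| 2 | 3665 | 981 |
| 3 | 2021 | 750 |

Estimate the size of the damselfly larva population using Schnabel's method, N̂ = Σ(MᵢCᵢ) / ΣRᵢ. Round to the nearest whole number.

Marked at large before each occasion: Mᵢ = Σⱼ<ᵢ (Cⱼ − Rⱼ) → M1=0, M2=6870, M3=9554
Σ MᵢCᵢ = 0·6870 + 6870·3665 + 9554·2021 = 0 + 25178550 + 19308634 = 44487184
Σ Rᵢ = 0 + 981 + 750 = 1731
N̂ = 44487184 / 1731 ≈ 25700.3 → 25700

N ≈ 25,700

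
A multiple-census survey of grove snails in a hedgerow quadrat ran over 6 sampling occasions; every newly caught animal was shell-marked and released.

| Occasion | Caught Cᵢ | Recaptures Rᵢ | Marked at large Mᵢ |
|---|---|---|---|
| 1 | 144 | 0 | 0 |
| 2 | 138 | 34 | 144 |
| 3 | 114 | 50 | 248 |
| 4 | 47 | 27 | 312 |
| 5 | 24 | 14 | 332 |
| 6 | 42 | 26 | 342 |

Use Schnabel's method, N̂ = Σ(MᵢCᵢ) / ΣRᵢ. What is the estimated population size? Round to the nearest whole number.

N ≈ 564

Σ MᵢCᵢ = 0·144 + 144·138 + 248·114 + 312·47 + 332·24 + 342·42 = 0 + 19872 + 28272 + 14664 + 7968 + 14364 = 85140
Σ Rᵢ = 0 + 34 + 50 + 27 + 14 + 26 = 151
N̂ = 85140 / 151 ≈ 563.8 → 564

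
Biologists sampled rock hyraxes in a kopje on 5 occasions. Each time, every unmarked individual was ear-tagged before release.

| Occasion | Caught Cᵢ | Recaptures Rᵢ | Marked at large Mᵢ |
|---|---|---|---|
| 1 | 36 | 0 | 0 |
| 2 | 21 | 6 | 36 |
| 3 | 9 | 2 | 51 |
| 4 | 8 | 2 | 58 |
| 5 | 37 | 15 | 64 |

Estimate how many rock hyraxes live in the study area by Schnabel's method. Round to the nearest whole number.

N ≈ 162

Σ MᵢCᵢ = 0·36 + 36·21 + 51·9 + 58·8 + 64·37 = 0 + 756 + 459 + 464 + 2368 = 4047
Σ Rᵢ = 0 + 6 + 2 + 2 + 15 = 25
N̂ = 4047 / 25 ≈ 161.9 → 162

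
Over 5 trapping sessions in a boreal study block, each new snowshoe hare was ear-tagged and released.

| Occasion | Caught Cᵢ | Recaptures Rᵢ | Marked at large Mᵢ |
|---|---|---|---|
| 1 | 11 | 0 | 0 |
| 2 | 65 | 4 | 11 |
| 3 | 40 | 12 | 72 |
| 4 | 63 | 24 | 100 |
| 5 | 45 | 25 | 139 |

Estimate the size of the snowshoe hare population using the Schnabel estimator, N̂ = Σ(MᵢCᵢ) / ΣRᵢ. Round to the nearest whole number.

N ≈ 248

Σ MᵢCᵢ = 0·11 + 11·65 + 72·40 + 100·63 + 139·45 = 0 + 715 + 2880 + 6300 + 6255 = 16150
Σ Rᵢ = 0 + 4 + 12 + 24 + 25 = 65
N̂ = 16150 / 65 ≈ 248.46 → 248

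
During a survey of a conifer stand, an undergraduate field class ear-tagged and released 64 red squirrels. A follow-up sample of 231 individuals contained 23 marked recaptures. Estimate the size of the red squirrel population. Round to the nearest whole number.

The marked fraction in the recapture sample should equal the marked fraction in the population: 23/231 = 64/N.
N = (64 × 231) / 23 = 14784 / 23 ≈ 642.8 → 643

N ≈ 643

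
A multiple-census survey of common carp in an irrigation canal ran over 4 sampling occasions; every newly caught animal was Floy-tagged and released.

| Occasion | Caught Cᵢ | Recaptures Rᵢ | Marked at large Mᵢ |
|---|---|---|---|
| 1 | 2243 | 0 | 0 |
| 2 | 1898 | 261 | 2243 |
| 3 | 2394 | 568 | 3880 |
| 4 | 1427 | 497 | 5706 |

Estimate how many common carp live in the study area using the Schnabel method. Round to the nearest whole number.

Σ MᵢCᵢ = 0·2243 + 2243·1898 + 3880·2394 + 5706·1427 = 0 + 4257214 + 9288720 + 8142462 = 21688396
Σ Rᵢ = 0 + 261 + 568 + 497 = 1326
N̂ = 21688396 / 1326 ≈ 16356.3 → 16356

N ≈ 16,356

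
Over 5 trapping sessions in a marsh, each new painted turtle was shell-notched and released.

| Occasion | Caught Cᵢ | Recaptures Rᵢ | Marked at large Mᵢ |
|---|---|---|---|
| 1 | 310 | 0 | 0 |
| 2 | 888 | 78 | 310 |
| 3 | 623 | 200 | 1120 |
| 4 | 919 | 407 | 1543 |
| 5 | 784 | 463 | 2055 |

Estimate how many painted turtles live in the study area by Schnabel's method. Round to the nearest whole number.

Σ MᵢCᵢ = 0·310 + 310·888 + 1120·623 + 1543·919 + 2055·784 = 0 + 275280 + 697760 + 1418017 + 1611120 = 4002177
Σ Rᵢ = 0 + 78 + 200 + 407 + 463 = 1148
N̂ = 4002177 / 1148 ≈ 3486.2 → 3486

N ≈ 3486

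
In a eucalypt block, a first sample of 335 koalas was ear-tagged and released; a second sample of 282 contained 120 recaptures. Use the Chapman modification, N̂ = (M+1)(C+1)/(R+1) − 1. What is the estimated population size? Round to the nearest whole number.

N̂ = (335+1)(282+1)/(120+1) − 1 = 336·283/121 − 1
= 95088/121 − 1 ≈ 785.9 − 1 ≈ 784.9 → 785

N ≈ 785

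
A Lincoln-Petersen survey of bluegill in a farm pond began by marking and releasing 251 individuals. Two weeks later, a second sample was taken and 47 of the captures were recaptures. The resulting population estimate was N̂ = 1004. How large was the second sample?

From N = M·C/R: C = N·R / M = 1004·47 / 251 = 47188 / 251 = 188.

C = 188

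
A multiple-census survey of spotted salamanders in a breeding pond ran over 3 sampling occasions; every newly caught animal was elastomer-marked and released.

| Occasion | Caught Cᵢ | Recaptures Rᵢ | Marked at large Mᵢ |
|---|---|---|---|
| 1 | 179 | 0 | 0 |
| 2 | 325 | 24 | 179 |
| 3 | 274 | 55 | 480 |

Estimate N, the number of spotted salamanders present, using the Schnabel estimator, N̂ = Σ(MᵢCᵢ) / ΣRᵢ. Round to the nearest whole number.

N ≈ 2401

Σ MᵢCᵢ = 0·179 + 179·325 + 480·274 = 0 + 58175 + 131520 = 189695
Σ Rᵢ = 0 + 24 + 55 = 79
N̂ = 189695 / 79 ≈ 2401.2 → 2401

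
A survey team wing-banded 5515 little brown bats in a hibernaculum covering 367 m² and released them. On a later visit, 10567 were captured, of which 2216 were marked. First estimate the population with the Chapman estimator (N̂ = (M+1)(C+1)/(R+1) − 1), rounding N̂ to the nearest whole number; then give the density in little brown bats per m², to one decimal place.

density ≈ 71.6 little brown bats per m²

N̂ = 5516·10568/2217 − 1 = 58293088/2217 − 1 ≈ 26292.7 → 26293
Density = N̂ / area = 26293 / 367 ≈ 71.64 → 71.6 per m²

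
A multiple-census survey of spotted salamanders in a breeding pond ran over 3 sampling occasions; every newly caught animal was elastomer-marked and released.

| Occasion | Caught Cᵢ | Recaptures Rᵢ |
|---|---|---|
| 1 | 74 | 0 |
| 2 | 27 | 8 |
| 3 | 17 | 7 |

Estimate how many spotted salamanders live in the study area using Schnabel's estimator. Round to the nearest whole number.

N ≈ 239

Marked at large before each occasion: Mᵢ = Σⱼ<ᵢ (Cⱼ − Rⱼ) → M1=0, M2=74, M3=93
Σ MᵢCᵢ = 0·74 + 74·27 + 93·17 = 0 + 1998 + 1581 = 3579
Σ Rᵢ = 0 + 8 + 7 = 15
N̂ = 3579 / 15 ≈ 238.6 → 239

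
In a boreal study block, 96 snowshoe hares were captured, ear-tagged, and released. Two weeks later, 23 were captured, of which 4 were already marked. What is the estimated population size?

Lincoln-Petersen assumes M/N = R/C, so N = M·C / R.
N = (96 × 23) / 4 = 2208 / 4 = 552

N = 552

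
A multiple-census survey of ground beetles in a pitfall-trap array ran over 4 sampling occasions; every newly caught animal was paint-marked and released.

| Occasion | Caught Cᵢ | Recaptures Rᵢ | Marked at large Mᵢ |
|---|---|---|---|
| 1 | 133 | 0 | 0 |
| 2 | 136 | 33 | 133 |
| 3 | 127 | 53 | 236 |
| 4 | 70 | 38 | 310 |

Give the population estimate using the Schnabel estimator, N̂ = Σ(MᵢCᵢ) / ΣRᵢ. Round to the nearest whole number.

Σ MᵢCᵢ = 0·133 + 133·136 + 236·127 + 310·70 = 0 + 18088 + 29972 + 21700 = 69760
Σ Rᵢ = 0 + 33 + 53 + 38 = 124
N̂ = 69760 / 124 ≈ 562.6 → 563

N ≈ 563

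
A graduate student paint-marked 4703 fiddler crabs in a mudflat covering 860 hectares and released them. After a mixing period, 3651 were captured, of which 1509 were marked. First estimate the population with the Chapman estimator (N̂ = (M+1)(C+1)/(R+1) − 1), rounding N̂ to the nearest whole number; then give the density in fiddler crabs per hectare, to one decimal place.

density ≈ 13.2 fiddler crabs per hectare

N̂ = 4704·3652/1510 − 1 = 17179008/1510 − 1 ≈ 11375.8 → 11376
Density = N̂ / area = 11376 / 860 ≈ 13.23 → 13.2 per hectare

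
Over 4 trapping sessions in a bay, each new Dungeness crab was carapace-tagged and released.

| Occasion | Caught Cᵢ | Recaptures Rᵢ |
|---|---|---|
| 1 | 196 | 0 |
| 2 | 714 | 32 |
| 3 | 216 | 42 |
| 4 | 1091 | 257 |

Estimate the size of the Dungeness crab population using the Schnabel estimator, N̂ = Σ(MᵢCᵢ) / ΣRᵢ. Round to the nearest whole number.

N ≈ 4463

Marked at large before each occasion: Mᵢ = Σⱼ<ᵢ (Cⱼ − Rⱼ) → M1=0, M2=196, M3=878, M4=1052
Σ MᵢCᵢ = 0·196 + 196·714 + 878·216 + 1052·1091 = 0 + 139944 + 189648 + 1147732 = 1477324
Σ Rᵢ = 0 + 32 + 42 + 257 = 331
N̂ = 1477324 / 331 ≈ 4463.2 → 4463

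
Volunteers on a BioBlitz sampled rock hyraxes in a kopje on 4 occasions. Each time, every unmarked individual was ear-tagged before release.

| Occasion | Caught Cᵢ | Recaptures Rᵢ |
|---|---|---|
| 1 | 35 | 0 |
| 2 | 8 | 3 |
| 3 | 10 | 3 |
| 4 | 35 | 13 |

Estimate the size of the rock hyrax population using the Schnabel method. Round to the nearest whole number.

N ≈ 122

Marked at large before each occasion: Mᵢ = Σⱼ<ᵢ (Cⱼ − Rⱼ) → M1=0, M2=35, M3=40, M4=47
Σ MᵢCᵢ = 0·35 + 35·8 + 40·10 + 47·35 = 0 + 280 + 400 + 1645 = 2325
Σ Rᵢ = 0 + 3 + 3 + 13 = 19
N̂ = 2325 / 19 ≈ 122.4 → 122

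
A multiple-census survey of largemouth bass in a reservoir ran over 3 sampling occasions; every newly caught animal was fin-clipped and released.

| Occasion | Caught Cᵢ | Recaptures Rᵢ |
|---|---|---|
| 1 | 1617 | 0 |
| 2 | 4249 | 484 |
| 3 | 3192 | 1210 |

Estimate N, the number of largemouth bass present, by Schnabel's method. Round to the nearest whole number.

N ≈ 14,197

Marked at large before each occasion: Mᵢ = Σⱼ<ᵢ (Cⱼ − Rⱼ) → M1=0, M2=1617, M3=5382
Σ MᵢCᵢ = 0·1617 + 1617·4249 + 5382·3192 = 0 + 6870633 + 17179344 = 24049977
Σ Rᵢ = 0 + 484 + 1210 = 1694
N̂ = 24049977 / 1694 ≈ 14197.2 → 14197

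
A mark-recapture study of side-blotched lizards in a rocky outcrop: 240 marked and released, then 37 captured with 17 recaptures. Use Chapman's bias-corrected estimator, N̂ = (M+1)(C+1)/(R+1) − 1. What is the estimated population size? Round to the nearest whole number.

N ≈ 508

N̂ = (240+1)(37+1)/(17+1) − 1 = 241·38/18 − 1
= 9158/18 − 1 ≈ 508.8 − 1 ≈ 507.8 → 508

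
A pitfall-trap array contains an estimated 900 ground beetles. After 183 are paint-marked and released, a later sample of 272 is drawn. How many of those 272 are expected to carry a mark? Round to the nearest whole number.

expected recaptures ≈ 55

The marked fraction of the population is 183/900, so in a sample of 272 expect C·(M/N) marked.
E[R] = 183 × 272 / 900 = 49776 / 900 ≈ 55.3 → 55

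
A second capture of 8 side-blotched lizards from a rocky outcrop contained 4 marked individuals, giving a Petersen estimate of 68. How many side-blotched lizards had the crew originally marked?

From N = M·C/R: M = N·R / C = 68·4 / 8 = 272 / 8 = 34.

M = 34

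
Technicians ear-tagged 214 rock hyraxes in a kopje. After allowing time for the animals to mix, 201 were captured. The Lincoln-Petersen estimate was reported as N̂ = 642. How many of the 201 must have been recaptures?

From N = M·C/R: R = M·C / N = 214·201 / 642 = 43014 / 642 = 67.

R = 67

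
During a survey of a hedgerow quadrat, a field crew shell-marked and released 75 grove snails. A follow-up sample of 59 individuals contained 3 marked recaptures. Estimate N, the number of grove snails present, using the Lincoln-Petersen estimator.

If marked individuals mix randomly, R/C ≈ M/N, giving N ≈ M·C/R.
N = (75 × 59) / 3 = 4425 / 3 = 1475

N = 1475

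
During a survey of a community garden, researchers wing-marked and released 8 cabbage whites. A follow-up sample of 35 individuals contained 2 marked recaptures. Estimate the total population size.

Lincoln-Petersen assumes M/N = R/C, so N = M·C / R.
N = (8 × 35) / 2 = 280 / 2 = 140

N = 140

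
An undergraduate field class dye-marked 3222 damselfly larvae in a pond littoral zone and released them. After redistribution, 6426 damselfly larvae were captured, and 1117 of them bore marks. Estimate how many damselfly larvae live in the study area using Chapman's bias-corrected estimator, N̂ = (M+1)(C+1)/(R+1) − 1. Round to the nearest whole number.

N̂ = (3222+1)(6426+1)/(1117+1) − 1 = 3223·6427/1118 − 1
= 20714221/1118 − 1 ≈ 18527.9 − 1 ≈ 18526.9 → 18527

N ≈ 18,527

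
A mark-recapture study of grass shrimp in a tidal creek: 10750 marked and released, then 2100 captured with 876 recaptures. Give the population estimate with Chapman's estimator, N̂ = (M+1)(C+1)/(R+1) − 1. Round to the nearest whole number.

N̂ = (10750+1)(2100+1)/(876+1) − 1 = 10751·2101/877 − 1
= 22587851/877 − 1 ≈ 25755.8 − 1 ≈ 25754.8 → 25755

N ≈ 25,755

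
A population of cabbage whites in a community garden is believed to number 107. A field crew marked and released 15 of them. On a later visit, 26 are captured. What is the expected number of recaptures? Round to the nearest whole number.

expected recaptures ≈ 4

The marked fraction of the population is 15/107, so in a sample of 26 expect C·(M/N) marked.
E[R] = 15 × 26 / 107 = 390 / 107 ≈ 3.6 → 4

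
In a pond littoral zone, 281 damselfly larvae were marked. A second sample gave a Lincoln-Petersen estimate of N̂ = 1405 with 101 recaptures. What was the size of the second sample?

C = 505

From N = M·C/R: C = N·R / M = 1405·101 / 281 = 141905 / 281 = 505.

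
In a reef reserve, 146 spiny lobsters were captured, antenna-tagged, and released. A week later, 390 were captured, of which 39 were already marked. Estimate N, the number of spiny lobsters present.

Lincoln-Petersen assumes M/N = R/C, so N = M·C / R.
N = (146 × 390) / 39 = 56940 / 39 = 1460

N = 1460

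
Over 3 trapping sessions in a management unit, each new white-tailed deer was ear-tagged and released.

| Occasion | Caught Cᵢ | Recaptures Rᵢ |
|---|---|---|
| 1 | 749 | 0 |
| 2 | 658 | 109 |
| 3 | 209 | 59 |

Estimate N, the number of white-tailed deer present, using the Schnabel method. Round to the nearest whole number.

N ≈ 4548

Marked at large before each occasion: Mᵢ = Σⱼ<ᵢ (Cⱼ − Rⱼ) → M1=0, M2=749, M3=1298
Σ MᵢCᵢ = 0·749 + 749·658 + 1298·209 = 0 + 492842 + 271282 = 764124
Σ Rᵢ = 0 + 109 + 59 = 168
N̂ = 764124 / 168 ≈ 4548.4 → 4548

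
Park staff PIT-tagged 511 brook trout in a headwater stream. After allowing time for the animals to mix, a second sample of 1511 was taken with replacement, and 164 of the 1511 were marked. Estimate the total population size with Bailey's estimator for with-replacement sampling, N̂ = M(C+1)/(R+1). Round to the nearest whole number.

N̂ = 511·(1511+1)/(164+1) = 511·1512/165 = 772632/165 ≈ 4682.6 → 4683

N ≈ 4683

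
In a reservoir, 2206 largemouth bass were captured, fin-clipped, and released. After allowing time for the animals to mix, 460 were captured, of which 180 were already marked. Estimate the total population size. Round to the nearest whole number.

N = (2206 × 460) / 180 = 1014760 / 180 ≈ 5637.6 → 5638

N ≈ 5638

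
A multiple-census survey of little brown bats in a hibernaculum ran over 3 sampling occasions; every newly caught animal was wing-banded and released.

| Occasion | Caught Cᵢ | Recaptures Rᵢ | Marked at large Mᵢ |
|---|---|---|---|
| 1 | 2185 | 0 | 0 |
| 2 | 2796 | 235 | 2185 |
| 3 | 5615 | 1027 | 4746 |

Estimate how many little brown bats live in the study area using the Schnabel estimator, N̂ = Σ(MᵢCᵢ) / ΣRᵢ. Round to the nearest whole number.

Σ MᵢCᵢ = 0·2185 + 2185·2796 + 4746·5615 = 0 + 6109260 + 26648790 = 32758050
Σ Rᵢ = 0 + 235 + 1027 = 1262
N̂ = 32758050 / 1262 ≈ 25957.3 → 25957

N ≈ 25,957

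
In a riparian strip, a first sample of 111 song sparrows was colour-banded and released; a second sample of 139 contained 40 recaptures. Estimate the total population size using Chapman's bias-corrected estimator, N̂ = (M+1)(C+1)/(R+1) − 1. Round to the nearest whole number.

N ≈ 381

N̂ = (111+1)(139+1)/(40+1) − 1 = 112·140/41 − 1
= 15680/41 − 1 ≈ 382.4 − 1 ≈ 381.4 → 381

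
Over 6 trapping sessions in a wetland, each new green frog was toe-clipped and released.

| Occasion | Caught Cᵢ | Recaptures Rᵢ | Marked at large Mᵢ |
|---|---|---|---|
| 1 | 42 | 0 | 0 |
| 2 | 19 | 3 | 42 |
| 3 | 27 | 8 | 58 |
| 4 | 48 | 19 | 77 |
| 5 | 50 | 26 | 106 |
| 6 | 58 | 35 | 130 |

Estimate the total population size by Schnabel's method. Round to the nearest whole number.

N ≈ 208

Σ MᵢCᵢ = 0·42 + 42·19 + 58·27 + 77·48 + 106·50 + 130·58 = 0 + 798 + 1566 + 3696 + 5300 + 7540 = 18900
Σ Rᵢ = 0 + 3 + 8 + 19 + 26 + 35 = 91
N̂ = 18900 / 91 ≈ 207.7 → 208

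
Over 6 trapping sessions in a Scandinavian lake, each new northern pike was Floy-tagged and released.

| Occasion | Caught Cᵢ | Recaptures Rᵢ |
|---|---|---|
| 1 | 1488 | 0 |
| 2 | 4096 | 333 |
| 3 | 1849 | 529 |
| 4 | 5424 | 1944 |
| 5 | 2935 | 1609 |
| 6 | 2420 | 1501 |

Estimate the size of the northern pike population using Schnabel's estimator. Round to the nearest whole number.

Marked at large before each occasion: Mᵢ = Σⱼ<ᵢ (Cⱼ − Rⱼ) → M1=0, M2=1488, M3=5251, M4=6571, M5=10051, M6=11377
Σ MᵢCᵢ = 0·1488 + 1488·4096 + 5251·1849 + 6571·5424 + 10051·2935 + 11377·2420 = 0 + 6094848 + 9709099 + 35641104 + 29499685 + 27532340 = 108477076
Σ Rᵢ = 0 + 333 + 529 + 1944 + 1609 + 1501 = 5916
N̂ = 108477076 / 5916 ≈ 18336.2 → 18336

N ≈ 18,336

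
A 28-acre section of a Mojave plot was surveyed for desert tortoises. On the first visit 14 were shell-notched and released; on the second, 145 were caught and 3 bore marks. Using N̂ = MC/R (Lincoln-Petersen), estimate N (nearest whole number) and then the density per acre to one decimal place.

N̂ = 14·145/3 = 2030/3 ≈ 676.7 → 677
Density = N̂ / area = 677 / 28 ≈ 24.18 → 24.2 per acre

density ≈ 24.2 desert tortoises per acre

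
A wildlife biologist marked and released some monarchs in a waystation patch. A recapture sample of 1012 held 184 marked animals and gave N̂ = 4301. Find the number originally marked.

M = 782

From N = M·C/R: M = N·R / C = 4301·184 / 1012 = 791384 / 1012 = 782.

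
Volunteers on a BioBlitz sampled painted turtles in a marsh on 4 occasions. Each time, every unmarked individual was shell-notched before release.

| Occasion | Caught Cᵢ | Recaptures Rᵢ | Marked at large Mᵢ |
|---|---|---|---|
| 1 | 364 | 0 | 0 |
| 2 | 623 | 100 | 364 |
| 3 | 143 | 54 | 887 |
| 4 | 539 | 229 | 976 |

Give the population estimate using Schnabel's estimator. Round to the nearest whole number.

Σ MᵢCᵢ = 0·364 + 364·623 + 887·143 + 976·539 = 0 + 226772 + 126841 + 526064 = 879677
Σ Rᵢ = 0 + 100 + 54 + 229 = 383
N̂ = 879677 / 383 ≈ 2296.8 → 2297

N ≈ 2297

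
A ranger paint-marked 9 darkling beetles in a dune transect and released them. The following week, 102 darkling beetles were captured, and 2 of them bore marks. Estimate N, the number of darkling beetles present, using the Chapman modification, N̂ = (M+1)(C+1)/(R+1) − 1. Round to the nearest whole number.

N ≈ 342

N̂ = (9+1)(102+1)/(2+1) − 1 = 10·103/3 − 1
= 1030/3 − 1 ≈ 343.3 − 1 ≈ 342.3 → 342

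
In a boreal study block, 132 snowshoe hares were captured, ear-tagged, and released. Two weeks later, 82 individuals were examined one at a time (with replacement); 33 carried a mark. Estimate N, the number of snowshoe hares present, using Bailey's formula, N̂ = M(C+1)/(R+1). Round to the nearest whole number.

N̂ = 132·(82+1)/(33+1) = 132·83/34 = 10956/34 ≈ 322.2 → 322

N ≈ 322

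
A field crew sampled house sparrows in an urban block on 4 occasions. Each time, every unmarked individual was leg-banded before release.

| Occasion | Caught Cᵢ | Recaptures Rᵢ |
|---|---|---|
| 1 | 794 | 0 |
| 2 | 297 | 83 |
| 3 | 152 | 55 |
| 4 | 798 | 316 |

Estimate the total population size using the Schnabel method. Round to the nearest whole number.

Marked at large before each occasion: Mᵢ = Σⱼ<ᵢ (Cⱼ − Rⱼ) → M1=0, M2=794, M3=1008, M4=1105
Σ MᵢCᵢ = 0·794 + 794·297 + 1008·152 + 1105·798 = 0 + 235818 + 153216 + 881790 = 1270824
Σ Rᵢ = 0 + 83 + 55 + 316 = 454
N̂ = 1270824 / 454 ≈ 2799.2 → 2799

N ≈ 2799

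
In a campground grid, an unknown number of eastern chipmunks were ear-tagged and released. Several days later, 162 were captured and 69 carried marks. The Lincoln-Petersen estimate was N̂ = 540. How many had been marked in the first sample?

From N = M·C/R: M = N·R / C = 540·69 / 162 = 37260 / 162 = 230.

M = 230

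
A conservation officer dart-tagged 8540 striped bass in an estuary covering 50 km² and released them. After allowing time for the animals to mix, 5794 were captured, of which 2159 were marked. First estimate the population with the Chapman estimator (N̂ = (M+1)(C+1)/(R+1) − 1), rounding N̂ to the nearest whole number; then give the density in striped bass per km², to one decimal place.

density ≈ 458.3 striped bass per km²

N̂ = 8541·5795/2160 − 1 = 49495095/2160 − 1 ≈ 22913.4 → 22913
Density = N̂ / area = 22913 / 50 ≈ 458.26 → 458.3 per km²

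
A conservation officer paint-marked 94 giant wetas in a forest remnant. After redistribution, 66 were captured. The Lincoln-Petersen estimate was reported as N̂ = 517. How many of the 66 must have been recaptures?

R = 12

From N = M·C/R: R = M·C / N = 94·66 / 517 = 6204 / 517 = 12.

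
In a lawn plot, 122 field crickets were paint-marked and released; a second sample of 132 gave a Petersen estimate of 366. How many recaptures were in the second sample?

From N = M·C/R: R = M·C / N = 122·132 / 366 = 16104 / 366 = 44.

R = 44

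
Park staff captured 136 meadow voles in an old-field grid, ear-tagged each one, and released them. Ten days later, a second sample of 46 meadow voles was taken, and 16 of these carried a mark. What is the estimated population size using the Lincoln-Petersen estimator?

The marked fraction in the recapture sample should equal the marked fraction in the population: 16/46 = 136/N.
N = (136 × 46) / 16 = 6256 / 16 = 391

N = 391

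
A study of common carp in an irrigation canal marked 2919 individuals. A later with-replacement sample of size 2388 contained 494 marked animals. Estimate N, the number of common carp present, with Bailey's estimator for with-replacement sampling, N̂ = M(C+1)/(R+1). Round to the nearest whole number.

N̂ = 2919·(2388+1)/(494+1) = 2919·2389/495 = 6973491/495 ≈ 14087.9 → 14088

N ≈ 14,088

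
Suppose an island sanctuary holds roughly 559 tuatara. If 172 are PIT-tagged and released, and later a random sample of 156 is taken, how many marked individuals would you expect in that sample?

The marked fraction of the population is 172/559, so in a sample of 156 expect C·(M/N) marked.
E[R] = 172 × 156 / 559 = 26832 / 559 = 48

expected recaptures = 48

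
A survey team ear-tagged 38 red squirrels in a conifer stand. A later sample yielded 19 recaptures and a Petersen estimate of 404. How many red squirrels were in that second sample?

From N = M·C/R: C = N·R / M = 404·19 / 38 = 7676 / 38 = 202.

C = 202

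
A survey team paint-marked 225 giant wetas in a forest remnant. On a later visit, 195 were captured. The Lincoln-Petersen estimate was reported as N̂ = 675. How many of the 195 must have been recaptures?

R = 65

From N = M·C/R: R = M·C / N = 225·195 / 675 = 43875 / 675 = 65.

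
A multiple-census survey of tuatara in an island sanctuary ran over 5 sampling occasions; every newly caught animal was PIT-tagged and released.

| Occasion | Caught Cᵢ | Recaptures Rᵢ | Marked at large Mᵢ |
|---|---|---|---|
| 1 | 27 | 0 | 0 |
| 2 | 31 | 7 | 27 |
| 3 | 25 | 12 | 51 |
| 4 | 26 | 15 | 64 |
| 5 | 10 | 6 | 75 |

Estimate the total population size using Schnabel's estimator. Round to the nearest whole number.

Σ MᵢCᵢ = 0·27 + 27·31 + 51·25 + 64·26 + 75·10 = 0 + 837 + 1275 + 1664 + 750 = 4526
Σ Rᵢ = 0 + 7 + 12 + 15 + 6 = 40
N̂ = 4526 / 40 ≈ 113.2 → 113

N ≈ 113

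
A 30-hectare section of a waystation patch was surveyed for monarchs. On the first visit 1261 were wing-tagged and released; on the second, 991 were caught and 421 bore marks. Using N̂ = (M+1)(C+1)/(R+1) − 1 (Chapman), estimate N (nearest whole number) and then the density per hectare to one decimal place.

density ≈ 98.9 monarchs per hectare

N̂ = 1262·992/422 − 1 = 1251904/422 − 1 ≈ 2965.6 → 2966
Density = N̂ / area = 2966 / 30 ≈ 98.87 → 98.9 per hectare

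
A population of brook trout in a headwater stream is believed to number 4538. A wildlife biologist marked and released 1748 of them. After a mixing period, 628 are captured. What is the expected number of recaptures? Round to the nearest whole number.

expected recaptures ≈ 242

Expected recaptures E[R] = M·C / N.
E[R] = 1748 × 628 / 4538 = 1097744 / 4538 ≈ 241.9 → 242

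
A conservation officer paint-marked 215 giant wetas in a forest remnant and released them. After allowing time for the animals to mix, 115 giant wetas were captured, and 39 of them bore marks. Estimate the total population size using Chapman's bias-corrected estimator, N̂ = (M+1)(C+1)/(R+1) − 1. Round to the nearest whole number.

N̂ = (215+1)(115+1)/(39+1) − 1 = 216·116/40 − 1
= 25056/40 − 1 ≈ 626.4 − 1 ≈ 625.4 → 625

N ≈ 625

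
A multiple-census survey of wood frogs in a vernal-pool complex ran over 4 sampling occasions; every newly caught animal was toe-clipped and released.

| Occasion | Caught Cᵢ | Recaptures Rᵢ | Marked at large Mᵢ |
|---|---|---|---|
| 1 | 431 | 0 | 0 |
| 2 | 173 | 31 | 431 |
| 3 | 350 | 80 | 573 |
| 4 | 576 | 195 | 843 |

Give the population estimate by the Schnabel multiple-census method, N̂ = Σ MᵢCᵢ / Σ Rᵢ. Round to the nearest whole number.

Σ MᵢCᵢ = 0·431 + 431·173 + 573·350 + 843·576 = 0 + 74563 + 200550 + 485568 = 760681
Σ Rᵢ = 0 + 31 + 80 + 195 = 306
N̂ = 760681 / 306 ≈ 2485.9 → 2486

N ≈ 2486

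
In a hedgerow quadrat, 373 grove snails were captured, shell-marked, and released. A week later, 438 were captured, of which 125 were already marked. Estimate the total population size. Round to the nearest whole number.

N ≈ 1307

The marked fraction in the recapture sample should equal the marked fraction in the population: 125/438 = 373/N.
N = (373 × 438) / 125 = 163374 / 125 ≈ 1307.0 → 1307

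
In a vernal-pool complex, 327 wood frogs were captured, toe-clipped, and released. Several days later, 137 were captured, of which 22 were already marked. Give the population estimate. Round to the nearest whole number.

N ≈ 2036

N = (327 × 137) / 22 = 44799 / 22 ≈ 2036.3 → 2036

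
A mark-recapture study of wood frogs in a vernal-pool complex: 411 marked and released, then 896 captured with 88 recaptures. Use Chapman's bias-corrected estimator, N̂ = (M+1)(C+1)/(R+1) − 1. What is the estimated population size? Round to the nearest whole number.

N ≈ 4151

N̂ = (411+1)(896+1)/(88+1) − 1 = 412·897/89 − 1
= 369564/89 − 1 ≈ 4152.4 − 1 ≈ 4151.4 → 4151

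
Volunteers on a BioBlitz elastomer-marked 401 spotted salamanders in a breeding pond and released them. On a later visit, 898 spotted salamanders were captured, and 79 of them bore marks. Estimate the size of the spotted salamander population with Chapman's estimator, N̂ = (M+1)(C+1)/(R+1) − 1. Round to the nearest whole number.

N ≈ 4516

N̂ = (401+1)(898+1)/(79+1) − 1 = 402·899/80 − 1
= 361398/80 − 1 ≈ 4517.48 − 1 ≈ 4516.48 → 4516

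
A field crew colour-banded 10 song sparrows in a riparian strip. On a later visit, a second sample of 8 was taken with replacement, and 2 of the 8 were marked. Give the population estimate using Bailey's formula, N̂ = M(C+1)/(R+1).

N = 30

N̂ = 10·(8+1)/(2+1) = 10·9/3 = 90/3 = 30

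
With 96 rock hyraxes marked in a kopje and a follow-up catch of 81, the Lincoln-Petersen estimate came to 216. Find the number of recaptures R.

R = 36

From N = M·C/R: R = M·C / N = 96·81 / 216 = 7776 / 216 = 36.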